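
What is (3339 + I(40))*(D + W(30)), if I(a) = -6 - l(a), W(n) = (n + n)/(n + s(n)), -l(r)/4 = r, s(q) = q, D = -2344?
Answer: -8184099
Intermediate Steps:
l(r) = -4*r
W(n) = 1 (W(n) = (n + n)/(n + n) = (2*n)/((2*n)) = (2*n)*(1/(2*n)) = 1)
I(a) = -6 + 4*a (I(a) = -6 - (-4)*a = -6 + 4*a)
(3339 + I(40))*(D + W(30)) = (3339 + (-6 + 4*40))*(-2344 + 1) = (3339 + (-6 + 160))*(-2343) = (3339 + 154)*(-2343) = 3493*(-2343) = -8184099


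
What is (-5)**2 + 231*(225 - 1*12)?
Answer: 49228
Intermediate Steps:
(-5)**2 + 231*(225 - 1*12) = 25 + 231*(225 - 12) = 25 + 231*213 = 25 + 49203 = 49228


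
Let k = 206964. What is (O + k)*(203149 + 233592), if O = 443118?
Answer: 283917462762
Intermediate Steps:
(O + k)*(203149 + 233592) = (443118 + 206964)*(203149 + 233592) = 650082*436741 = 283917462762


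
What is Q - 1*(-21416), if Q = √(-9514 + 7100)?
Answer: 21416 + I*√2414 ≈ 21416.0 + 49.132*I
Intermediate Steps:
Q = I*√2414 (Q = √(-2414) = I*√2414 ≈ 49.132*I)
Q - 1*(-21416) = I*√2414 - 1*(-21416) = I*√2414 + 21416 = 21416 + I*√2414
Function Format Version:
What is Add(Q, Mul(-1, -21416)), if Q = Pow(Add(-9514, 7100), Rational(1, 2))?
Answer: Add(21416, Mul(I, Pow(2414, Rational(1, 2)))) ≈ Add(21416., Mul(49.132, I))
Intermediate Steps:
Q = Mul(I, Pow(2414, Rational(1, 2))) (Q = Pow(-2414, Rational(1, 2)) = Mul(I, Pow(2414, Rational(1, 2))) ≈ Mul(49.132, I))
Add(Q, Mul(-1, -21416)) = Add(Mul(I, Pow(2414, Rational(1, 2))), Mul(-1, -21416)) = Add(Mul(I, Pow(2414, Rational(1, 2))), 21416) = Add(21416, Mul(I, Pow(2414, Rational(1, 2))))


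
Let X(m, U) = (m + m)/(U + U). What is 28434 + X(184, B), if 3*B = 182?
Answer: 2587770/91 ≈ 28437.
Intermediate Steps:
B = 182/3 (B = (⅓)*182 = 182/3 ≈ 60.667)
X(m, U) = m/U (X(m, U) = (2*m)/((2*U)) = (2*m)*(1/(2*U)) = m/U)
28434 + X(184, B) = 28434 + 184/(182/3) = 28434 + 184*(3/182) = 28434 + 276/91 = 2587770/91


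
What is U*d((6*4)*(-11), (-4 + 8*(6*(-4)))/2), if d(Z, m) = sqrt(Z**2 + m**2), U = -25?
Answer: -250*sqrt(793) ≈ -7040.1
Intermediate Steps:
U*d((6*4)*(-11), (-4 + 8*(6*(-4)))/2) = -25*sqrt(((6*4)*(-11))**2 + ((-4 + 8*(6*(-4)))/2)**2) = -25*sqrt((24*(-11))**2 + ((-4 + 8*(-24))*(1/2))**2) = -25*sqrt((-264)**2 + ((-4 - 192)*(1/2))**2) = -25*sqrt(69696 + (-196*1/2)**2) = -25*sqrt(69696 + (-98)**2) = -25*sqrt(69696 + 9604) = -250*sqrt(793)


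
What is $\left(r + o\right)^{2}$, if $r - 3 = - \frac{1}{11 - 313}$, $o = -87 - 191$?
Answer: $\frac{6897136401}{91204} \approx 75623.0$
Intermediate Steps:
$o = -278$
$r = \frac{907}{302}$ ($r = 3 - \frac{1}{11 - 313} = 3 - \frac{1}{-302} = 3 - - \frac{1}{302} = 3 + \frac{1}{302} = \frac{907}{302} \approx 3.0033$)
$\left(r + o\right)^{2} = \left(\frac{907}{302} - 278\right)^{2} = \left(- \frac{83049}{302}\right)^{2} = \frac{6897136401}{91204}$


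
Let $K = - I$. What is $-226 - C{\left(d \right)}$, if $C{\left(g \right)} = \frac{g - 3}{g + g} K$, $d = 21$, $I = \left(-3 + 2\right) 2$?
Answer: $- \frac{1588}{7} \approx -226.86$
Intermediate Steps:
$I = -2$ ($I = \left(-1\right) 2 = -2$)
$K = 2$ ($K = \left(-1\right) \left(-2\right) = 2$)
$C{\left(g \right)} = \frac{-3 + g}{g}$ ($C{\left(g \right)} = \frac{g - 3}{g + g} 2 = \frac{-3 + g}{2 g} 2 = \frac{-3 + g}{g}$)
$-226 - C{\left(d \right)} = -226 - \frac{-3 + 21}{21} = -226 - \frac{1}{21} \cdot 18 = -226 - \frac{6}{7} = - \frac{1588}{7}$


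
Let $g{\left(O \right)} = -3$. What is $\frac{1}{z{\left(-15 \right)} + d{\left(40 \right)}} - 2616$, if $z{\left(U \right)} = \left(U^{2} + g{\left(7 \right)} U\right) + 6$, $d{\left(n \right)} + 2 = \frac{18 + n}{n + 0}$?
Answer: $- \frac{14411524}{5509} \approx -2616.0$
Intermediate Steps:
$d{\left(n \right)} = -2 + \frac{18 + n}{n}$ ($d{\left(n \right)} = -2 + \frac{18 + n}{n + 0} = -2 + \frac{18 + n}{n}$)
$z{\left(U \right)} = 6 + U^{2} - 3 U$ ($z{\left(U \right)} = \left(U^{2} - 3 U\right) + 6 = 6 + U^{2} - 3 U$)
$\frac{1}{z{\left(-15 \right)} + d{\left(40 \right)}} - 2616 = \frac{1}{\left(6 + \left(-15\right)^{2} - -45\right) + \frac{18 - 40}{40}} - 2616 = \frac{1}{\left(6 + 225 + 45\right) + \frac{18 - 40}{40}} - 2616 = \frac{1}{276 + \frac{1}{40} \left(-22\right)} - 2616 = \frac{1}{276 - \frac{11}{20}} - 2616 = \frac{1}{\frac{5509}{20}} - 2616 = \frac{20}{5509} - 2616 = - \frac{14411524}{5509}$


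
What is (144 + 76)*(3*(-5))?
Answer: -3300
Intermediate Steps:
(144 + 76)*(3*(-5)) = 220*(-15) = -3300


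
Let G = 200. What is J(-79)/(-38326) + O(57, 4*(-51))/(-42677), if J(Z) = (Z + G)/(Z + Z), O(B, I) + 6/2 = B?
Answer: -321833515/258430914916 ≈ -0.0012453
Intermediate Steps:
O(B, I) = -3 + B
J(Z) = (200 + Z)/(2*Z) (J(Z) = (Z + 200)/(Z + Z) = (200 + Z)/((2*Z)) = (200 + Z)*(1/(2*Z)) = (200 + Z)/(2*Z))
J(-79)/(-38326) + O(57, 4*(-51))/(-42677) = ((½)*(200 - 79)/(-79))/(-38326) + (-3 + 57)/(-42677) = ((½)*(-1/79)*121)*(-1/38326) + 54*(-1/42677) = -121/158*(-1/38326) - 54/42677 = 121/6055508 - 54/42677 = -321833515/258430914916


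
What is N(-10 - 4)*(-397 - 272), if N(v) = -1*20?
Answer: 13380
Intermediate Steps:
N(v) = -20
N(-10 - 4)*(-397 - 272) = -20*(-397 - 272) = -20*(-669) = 13380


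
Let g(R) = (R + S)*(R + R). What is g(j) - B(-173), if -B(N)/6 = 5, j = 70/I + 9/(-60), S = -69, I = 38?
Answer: -14280011/72200 ≈ -197.78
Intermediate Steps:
j = 643/380 (j = 70/38 + 9/(-60) = 70*(1/38) + 9*(-1/60) = 35/19 - 3/20 = 643/380 ≈ 1.6921)
B(N) = -30 (B(N) = -6*5 = -30)
g(R) = 2*R*(-69 + R) (g(R) = (R - 69)*(R + R) = (-69 + R)*(2*R) = 2*R*(-69 + R))
g(j) - B(-173) = 2*(643/380)*(-69 + 643/380) - 1*(-30) = 2*(643/380)*(-25577/380) + 30 = -16446011/72200 + 30 = -14280011/72200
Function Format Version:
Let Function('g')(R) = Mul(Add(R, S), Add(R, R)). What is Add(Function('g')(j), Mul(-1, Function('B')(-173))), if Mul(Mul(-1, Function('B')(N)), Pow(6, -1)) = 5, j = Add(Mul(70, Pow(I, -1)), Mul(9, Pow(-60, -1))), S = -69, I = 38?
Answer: Rational(-14280011, 72200) ≈ -197.78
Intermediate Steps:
j = Rational(643, 380) (j = Add(Mul(70, Pow(38, -1)), Mul(9, Pow(-60, -1))) = Add(Mul(70, Rational(1, 38)), Mul(9, Rational(-1, 60))) = Add(Rational(35, 19), Rational(-3, 20)) = Rational(643, 380) ≈ 1.6921)
Function('B')(N) = -30 (Function('B')(N) = Mul(-6, 5) = -30)
Function('g')(R) = Mul(2, R, Add(-69, R)) (Function('g')(R) = Mul(Add(R, -69), Add(R, R)) = Mul(Add(-69, R), Mul(2, R)) = Mul(2, R, Add(-69, R)))
Add(Function('g')(j), Mul(-1, Function('B')(-173))) = Add(Mul(2, Rational(643, 380), Add(-69, Rational(643, 380))), Mul(-1, -30)) = Add(Mul(2, Rational(643, 380), Rational(-25577, 380)), 30) = Add(Rational(-16446011, 72200), 30) = Rational(-14280011, 72200)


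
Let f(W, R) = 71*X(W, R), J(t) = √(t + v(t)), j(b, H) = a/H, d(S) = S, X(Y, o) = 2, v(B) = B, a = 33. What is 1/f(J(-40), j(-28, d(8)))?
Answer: 1/142 ≈ 0.0070423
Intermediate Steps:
j(b, H) = 33/H
J(t) = √2*√t (J(t) = √(t + t) = √(2*t) = √2*√t)
f(W, R) = 142 (f(W, R) = 71*2 = 142)
1/f(J(-40), j(-28, d(8))) = 1/142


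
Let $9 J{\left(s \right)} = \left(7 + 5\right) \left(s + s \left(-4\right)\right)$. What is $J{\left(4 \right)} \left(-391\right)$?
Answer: $6256$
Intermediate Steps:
$J{\left(s \right)} = - 4 s$ ($J{\left(s \right)} = \frac{\left(7 + 5\right) \left(s + s \left(-4\right)\right)}{9} = \frac{12 \left(s - 4 s\right)}{9} = \frac{12 \left(- 3 s\right)}{9} = \frac{\left(-36\right) s}{9} = - 4 s$)
$J{\left(4 \right)} \left(-391\right) = \left(-4\right) 4 \left(-391\right) = \left(-16\right) \left(-391\right) = 6256$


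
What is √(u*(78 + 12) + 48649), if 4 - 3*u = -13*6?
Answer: √51109 ≈ 226.07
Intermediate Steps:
u = 82/3 (u = 4/3 - (-13)*6/3 = 4/3 - ⅓*(-78) = 4/3 + 26 = 82/3 ≈ 27.333)
√(u*(78 + 12) + 48649) = √(82*(78 + 12)/3 + 48649) = √((82/3)*90 + 48649) = √(2460 + 48649) = √51109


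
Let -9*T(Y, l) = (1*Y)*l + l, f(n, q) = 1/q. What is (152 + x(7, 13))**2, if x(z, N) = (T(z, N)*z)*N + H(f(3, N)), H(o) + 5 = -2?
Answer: 66569281/81 ≈ 8.2184e+5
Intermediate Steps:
f(n, q) = 1/q
T(Y, l) = -l/9 - Y*l/9 (T(Y, l) = -((1*Y)*l + l)/9 = -(Y*l + l)/9 = -(l + Y*l)/9 = -l/9 - Y*l/9)
H(o) = -7 (H(o) = -5 - 2 = -7)
x(z, N) = -7 - z*N**2*(1 + z)/9 (x(z, N) = ((-N*(1 + z)/9)*z)*N - 7 = (-N*z*(1 + z)/9)*N - 7 = -z*N**2*(1 + z)/9 - 7 = -7 - z*N**2*(1 + z)/9)
(152 + x(7, 13))**2 = (152 + (-7 - 1/9*7*13**2*(1 + 7)))**2 = (152 + (-7 - 1/9*7*169*8))**2 = (152 + (-7 - 9464/9))**2 = (152 - 9527/9)**2 = (-8159/9)**2 = 66569281/81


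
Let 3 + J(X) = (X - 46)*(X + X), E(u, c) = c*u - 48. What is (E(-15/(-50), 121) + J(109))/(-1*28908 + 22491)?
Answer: -45731/21390 ≈ -2.1380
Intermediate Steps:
E(u, c) = -48 + c*u
J(X) = -3 + 2*X*(-46 + X) (J(X) = -3 + (X - 46)*(X + X) = -3 + (-46 + X)*(2*X) = -3 + 2*X*(-46 + X))
(E(-15/(-50), 121) + J(109))/(-1*28908 + 22491) = ((-48 + 121*(-15/(-50))) + (-3 - 92*109 + 2*109²))/(-1*28908 + 22491) = ((-48 + 121*(-15*(-1/50))) + (-3 - 10028 + 2*11881))/(-28908 + 22491) = ((-48 + 121*(3/10)) + (-3 - 10028 + 23762))/(-6417) = ((-48 + 363/10) + 13731)*(-1/6417) = (-117/10 + 13731)*(-1/6417) = (137193/10)*(-1/6417) = -45731/21390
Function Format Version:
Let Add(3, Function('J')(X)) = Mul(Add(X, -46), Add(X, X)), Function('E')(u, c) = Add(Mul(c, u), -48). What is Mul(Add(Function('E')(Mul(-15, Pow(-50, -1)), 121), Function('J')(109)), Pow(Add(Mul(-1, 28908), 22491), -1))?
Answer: Rational(-45731, 21390) ≈ -2.1380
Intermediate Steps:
Function('E')(u, c) = Add(-48, Mul(c, u))
Function('J')(X) = Add(-3, Mul(2, X, Add(-46, X))) (Function('J')(X) = Add(-3, Mul(Add(X, -46), Add(X, X))) = Add(-3, Mul(Add(-46, X), Mul(2, X))) = Add(-3, Mul(2, X, Add(-46, X))))
Mul(Add(Function('E')(Mul(-15, Pow(-50, -1)), 121), Function('J')(109)), Pow(Add(Mul(-1, 28908), 22491), -1)) = Mul(Add(Add(-48, Mul(121, Mul(-15, Pow(-50, -1)))), Add(-3, Mul(-92, 109), Mul(2, Pow(109, 2)))), Pow(Add(Mul(-1, 28908), 22491), -1)) = Mul(Add(Add(-48, Mul(121, Mul(-15, Rational(-1, 50)))), Add(-3, -10028, Mul(2, 11881))), Pow(Add(-28908, 22491), -1)) = Mul(Add(Add(-48, Mul(121, Rational(3, 10))), Add(-3, -10028, 23762)), Pow(-6417, -1)) = Mul(Add(Add(-48, Rational(363, 10)), 13731), Rational(-1, 6417)) = Mul(Add(Rational(-117, 10), 13731), Rational(-1, 6417)) = Mul(Rational(137193, 10), Rational(-1, 6417)) = Rational(-45731, 21390)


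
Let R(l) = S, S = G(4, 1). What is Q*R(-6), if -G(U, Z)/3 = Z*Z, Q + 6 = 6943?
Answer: -20811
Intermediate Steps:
Q = 6937 (Q = -6 + 6943 = 6937)
G(U, Z) = -3*Z² (G(U, Z) = -3*Z*Z = -3*Z²)
S = -3 (S = -3*1² = -3*1 = -3)
R(l) = -3
Q*R(-6) = 6937*(-3) = -20811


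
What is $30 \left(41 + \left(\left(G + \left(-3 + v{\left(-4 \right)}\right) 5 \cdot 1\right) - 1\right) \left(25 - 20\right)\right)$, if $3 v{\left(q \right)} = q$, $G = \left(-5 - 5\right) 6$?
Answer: $-11170$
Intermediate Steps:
$G = -60$ ($G = \left(-10\right) 6 = -60$)
$v{\left(q \right)} = \frac{q}{3}$
$30 \left(41 + \left(\left(G + \left(-3 + v{\left(-4 \right)}\right) 5 \cdot 1\right) - 1\right) \left(25 - 20\right)\right) = 30 \left(41 + \left(\left(-60 + \left(-3 + \frac{1}{3} \left(-4\right)\right) 5 \cdot 1\right) - 1\right) \left(25 - 20\right)\right) = 30 \left(41 + \left(\left(-60 + \left(-3 - \frac{4}{3}\right) 5 \cdot 1\right) - 1\right) 5\right) = 30 \left(41 + \left(\left(-60 + \left(- \frac{13}{3}\right) 5 \cdot 1\right) - 1\right) 5\right) = 30 \left(41 + \left(\left(-60 - \frac{65}{3}\right) - 1\right) 5\right) = 30 \left(41 + \left(- \frac{245}{3} - 1\right) 5\right) = 30 \left(41 - \frac{1240}{3}\right) = 30 \left(- \frac{1117}{3}\right) = -11170$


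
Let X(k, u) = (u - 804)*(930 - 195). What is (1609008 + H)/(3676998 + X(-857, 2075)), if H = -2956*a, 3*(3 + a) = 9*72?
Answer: 326460/1537061 ≈ 0.21239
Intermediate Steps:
a = 213 (a = -3 + (9*72)/3 = -3 + (⅓)*648 = -3 + 216 = 213)
H = -629628 (H = -2956*213 = -629628)
X(k, u) = -590940 + 735*u (X(k, u) = (-804 + u)*735 = -590940 + 735*u)
(1609008 + H)/(3676998 + X(-857, 2075)) = (1609008 - 629628)/(3676998 + (-590940 + 735*2075)) = 979380/(3676998 + (-590940 + 1525125)) = 979380/(3676998 + 934185) = 979380/4611183 = 979380*(1/4611183) = 326460/1537061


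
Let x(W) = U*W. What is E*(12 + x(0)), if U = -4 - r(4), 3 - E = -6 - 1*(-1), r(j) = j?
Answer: 96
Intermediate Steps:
E = 8 (E = 3 - (-6 - 1*(-1)) = 3 - (-6 + 1) = 3 - 1*(-5) = 3 + 5 = 8)
U = -8 (U = -4 - 1*4 = -4 - 4 = -8)
x(W) = -8*W
E*(12 + x(0)) = 8*(12 - 8*0) = 8*(12 + 0) = 8*12 = 96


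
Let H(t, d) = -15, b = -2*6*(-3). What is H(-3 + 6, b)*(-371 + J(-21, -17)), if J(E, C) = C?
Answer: 5820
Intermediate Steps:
b = 36 (b = -12*(-3) = 36)
H(-3 + 6, b)*(-371 + J(-21, -17)) = -15*(-371 - 17) = -15*(-388) = 5820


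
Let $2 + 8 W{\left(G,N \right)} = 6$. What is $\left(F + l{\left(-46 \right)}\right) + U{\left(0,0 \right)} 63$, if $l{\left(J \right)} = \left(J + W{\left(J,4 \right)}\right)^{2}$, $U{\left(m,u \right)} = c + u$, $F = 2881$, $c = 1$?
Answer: $\frac{20057}{4} \approx 5014.3$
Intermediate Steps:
$W{\left(G,N \right)} = \frac{1}{2}$ ($W{\left(G,N \right)} = - \frac{1}{4} + \frac{1}{8} \cdot 6 = - \frac{1}{4} + \frac{3}{4} = \frac{1}{2}$)
$U{\left(m,u \right)} = 1 + u$
$l{\left(J \right)} = \left(\frac{1}{2} + J\right)^{2}$ ($l{\left(J \right)} = \left(J + \frac{1}{2}\right)^{2} = \left(\frac{1}{2} + J\right)^{2}$)
$\left(F + l{\left(-46 \right)}\right) + U{\left(0,0 \right)} 63 = \left(2881 + \frac{\left(1 + 2 \left(-46\right)\right)^{2}}{4}\right) + \left(1 + 0\right) 63 = \left(2881 + \frac{\left(1 - 92\right)^{2}}{4}\right) + 1 \cdot 63 = \left(2881 + \frac{\left(-91\right)^{2}}{4}\right) + 63 = \left(2881 + \frac{1}{4} \cdot 8281\right) + 63 = \left(2881 + \frac{8281}{4}\right) + 63 = \frac{19805}{4} + 63 = \frac{20057}{4}$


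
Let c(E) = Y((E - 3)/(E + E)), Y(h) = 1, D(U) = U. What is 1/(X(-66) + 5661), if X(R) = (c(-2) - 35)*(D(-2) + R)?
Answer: 1/7973 ≈ 0.00012542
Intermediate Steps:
c(E) = 1
X(R) = 68 - 34*R (X(R) = (1 - 35)*(-2 + R) = -34*(-2 + R) = 68 - 34*R)
1/(X(-66) + 5661) = 1/((68 - 34*(-66)) + 5661) = 1/((68 + 2244) + 5661) = 1/(2312 + 5661) = 1/7973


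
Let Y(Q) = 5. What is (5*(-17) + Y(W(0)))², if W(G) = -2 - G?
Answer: 6400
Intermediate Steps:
(5*(-17) + Y(W(0)))² = (5*(-17) + 5)² = (-85 + 5)² = (-80)² = 6400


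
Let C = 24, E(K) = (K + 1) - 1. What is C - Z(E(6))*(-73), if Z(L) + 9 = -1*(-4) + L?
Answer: 97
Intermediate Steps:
E(K) = K (E(K) = (1 + K) - 1 = K)
Z(L) = -5 + L (Z(L) = -9 + (-1*(-4) + L) = -9 + (4 + L) = -5 + L)
C - Z(E(6))*(-73) = 24 - (-5 + 6)*(-73) = 24 - 1*1*(-73) = 24 - 1*(-73) = 24 + 73 = 97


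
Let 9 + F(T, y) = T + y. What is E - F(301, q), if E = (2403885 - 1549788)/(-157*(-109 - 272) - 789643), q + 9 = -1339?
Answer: 769842159/729826 ≈ 1054.8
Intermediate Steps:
q = -1348 (q = -9 - 1339 = -1348)
E = -854097/729826 (E = 854097/(-157*(-381) - 789643) = 854097/(59817 - 789643) = 854097/(-729826) = 854097*(-1/729826) = -854097/729826 ≈ -1.1703)
F(T, y) = -9 + T + y (F(T, y) = -9 + (T + y) = -9 + T + y)
E - F(301, q) = -854097/729826 - (-9 + 301 - 1348) = -854097/729826 - 1*(-1056) = -854097/729826 + 1056 = 769842159/729826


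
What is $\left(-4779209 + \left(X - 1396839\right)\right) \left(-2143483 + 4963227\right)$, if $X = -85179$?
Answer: $-17655057265888$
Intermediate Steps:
$\left(-4779209 + \left(X - 1396839\right)\right) \left(-2143483 + 4963227\right) = \left(-4779209 - 1482018\right) \left(-2143483 + 4963227\right) = \left(-4779209 - 1482018\right) 2819744 = \left(-6261227\right) 2819744 = -17655057265888$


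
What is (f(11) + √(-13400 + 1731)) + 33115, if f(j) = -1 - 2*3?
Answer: 33108 + I*√11669 ≈ 33108.0 + 108.02*I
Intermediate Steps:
f(j) = -7 (f(j) = -1 - 6 = -7)
(f(11) + √(-13400 + 1731)) + 33115 = (-7 + √(-13400 + 1731)) + 33115 = (-7 + √(-11669)) + 33115 = (-7 + I*√11669) + 33115 = 33108 + I*√11669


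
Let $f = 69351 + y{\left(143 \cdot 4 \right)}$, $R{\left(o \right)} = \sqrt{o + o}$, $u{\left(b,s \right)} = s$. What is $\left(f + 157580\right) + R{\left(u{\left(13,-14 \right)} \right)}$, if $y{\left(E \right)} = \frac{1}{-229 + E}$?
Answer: $\frac{77837334}{343} + 2 i \sqrt{7} \approx 2.2693 \cdot 10^{5} + 5.2915 i$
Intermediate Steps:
$R{\left(o \right)} = \sqrt{2} \sqrt{o}$ ($R{\left(o \right)} = \sqrt{2 o} = \sqrt{2} \sqrt{o}$)
$f = \frac{23787394}{343}$ ($f = 69351 + \frac{1}{-229 + 143 \cdot 4} = 69351 + \frac{1}{-229 + 572} = 69351 + \frac{1}{343} = \frac{23787394}{343} \approx 69351.0$)
$\left(f + 157580\right) + R{\left(u{\left(13,-14 \right)} \right)} = \left(\frac{23787394}{343} + 157580\right) + \sqrt{2} \sqrt{-14} = \frac{77837334}{343} + \sqrt{2} i \sqrt{14} = \frac{77837334}{343} + 2 i \sqrt{7}$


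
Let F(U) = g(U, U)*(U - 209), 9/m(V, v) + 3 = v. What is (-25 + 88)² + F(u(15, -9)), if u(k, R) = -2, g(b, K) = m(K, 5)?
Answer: 6039/2 ≈ 3019.5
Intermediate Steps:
m(V, v) = 9/(-3 + v)
g(b, K) = 9/2 (g(b, K) = 9/(-3 + 5) = 9/2)
F(U) = -1881/2 + 9*U/2 (F(U) = 9*(U - 209)/2 = 9*(-209 + U)/2 = -1881/2 + 9*U/2)
(-25 + 88)² + F(u(15, -9)) = (-25 + 88)² + (-1881/2 + (9/2)*(-2)) = 63² + (-1881/2 - 9) = 3969 - 1899/2 = 6039/2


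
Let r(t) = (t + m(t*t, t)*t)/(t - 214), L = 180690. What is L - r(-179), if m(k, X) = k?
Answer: 65275652/393 ≈ 1.6610e+5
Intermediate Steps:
r(t) = (t + t³)/(-214 + t) (r(t) = (t + (t*t)*t)/(t - 214) = (t + t²*t)/(-214 + t) = (t + t³)/(-214 + t))
L - r(-179) = 180690 - (-179 + (-179)³)/(-214 - 179) = 180690 - (-179 - 5735339)/(-393) = 180690 - (-1)*(-5735518)/393 = 180690 - 1*5735518/393 = 180690 - 5735518/393 = 65275652/393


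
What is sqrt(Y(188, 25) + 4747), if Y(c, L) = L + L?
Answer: 3*sqrt(533) ≈ 69.260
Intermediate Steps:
Y(c, L) = 2*L
sqrt(Y(188, 25) + 4747) = sqrt(2*25 + 4747) = sqrt(50 + 4747) = sqrt(4797) = 3*sqrt(533)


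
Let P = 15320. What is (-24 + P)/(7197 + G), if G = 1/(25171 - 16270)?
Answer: 68074848/32030249 ≈ 2.1253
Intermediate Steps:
G = 1/8901 ≈ 0.00011235
(-24 + P)/(7197 + G) = (-24 + 15320)/(7197 + 1/8901) = 15296/(64060498/8901) = 15296*(8901/64060498) = 68074848/32030249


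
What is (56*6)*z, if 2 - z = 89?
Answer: -29232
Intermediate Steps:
z = -87 (z = 2 - 1*89 = 2 - 89 = -87)
(56*6)*z = (56*6)*(-87) = 336*(-87) = -29232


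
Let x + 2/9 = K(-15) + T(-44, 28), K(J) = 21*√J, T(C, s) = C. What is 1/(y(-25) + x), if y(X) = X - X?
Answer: -3582/694219 - 1701*I*√15/694219 ≈ -0.0051598 - 0.0094897*I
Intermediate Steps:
x = -398/9 + 21*I*√15 (x = -2/9 + (21*√(-15) - 44) = -2/9 + (21*(I*√15) - 44) = -2/9 + (21*I*√15 - 44) = -2/9 + (-44 + 21*I*√15) = -398/9 + 21*I*√15 ≈ -44.222 + 81.333*I)
y(X) = 0
1/(y(-25) + x) = 1/(0 + (-398/9 + 21*I*√15)) = 1/(-398/9 + 21*I*√15)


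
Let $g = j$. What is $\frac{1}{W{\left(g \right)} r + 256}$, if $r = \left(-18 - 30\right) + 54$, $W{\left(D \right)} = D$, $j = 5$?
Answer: $\frac{1}{286} \approx 0.0034965$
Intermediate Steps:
$g = 5$
$r = 6$ ($r = -48 + 54 = 6$)
$\frac{1}{W{\left(g \right)} r + 256} = \frac{1}{5 \cdot 6 + 256} = \frac{1}{30 + 256} = \frac{1}{286}$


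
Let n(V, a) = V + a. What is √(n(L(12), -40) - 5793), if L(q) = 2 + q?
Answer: 23*I*√11 ≈ 76.282*I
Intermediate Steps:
√(n(L(12), -40) - 5793) = √(((2 + 12) - 40) - 5793) = √((14 - 40) - 5793) = √(-26 - 5793) = √(-5819) = 23*I*√11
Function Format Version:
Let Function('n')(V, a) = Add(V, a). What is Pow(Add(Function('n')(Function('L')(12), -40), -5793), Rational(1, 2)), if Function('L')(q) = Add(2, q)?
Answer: Mul(23, I, Pow(11, Rational(1, 2))) ≈ Mul(76.282, I)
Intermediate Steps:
Pow(Add(Function('n')(Function('L')(12), -40), -5793), Rational(1, 2)) = Pow(Add(Add(Add(2, 12), -40), -5793), Rational(1, 2)) = Pow(Add(Add(14, -40), -5793), Rational(1, 2)) = Pow(Add(-26, -5793), Rational(1, 2)) = Pow(-5819, Rational(1, 2)) = Mul(23, I, Pow(11, Rational(1, 2)))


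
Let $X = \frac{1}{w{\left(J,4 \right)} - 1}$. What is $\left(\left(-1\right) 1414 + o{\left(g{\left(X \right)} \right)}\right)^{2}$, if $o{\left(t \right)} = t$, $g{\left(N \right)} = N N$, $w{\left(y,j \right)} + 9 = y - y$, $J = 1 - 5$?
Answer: $\frac{19993677201}{10000} \approx 1.9994 \cdot 10^{6}$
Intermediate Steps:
$J = -4$
$w{\left(y,j \right)} = -9$ ($w{\left(y,j \right)} = -9 + \left(y - y\right) = -9 + 0 = -9$)
$X = - \frac{1}{10}$ ($X = \frac{1}{-9 - 1} = \frac{1}{-10} = - \frac{1}{10} \approx -0.1$)
$g{\left(N \right)} = N^{2}$
$\left(\left(-1\right) 1414 + o{\left(g{\left(X \right)} \right)}\right)^{2} = \left(\left(-1\right) 1414 + \left(- \frac{1}{10}\right)^{2}\right)^{2} = \left(-1414 + \frac{1}{100}\right)^{2} = \left(- \frac{141399}{100}\right)^{2} = \frac{19993677201}{10000}$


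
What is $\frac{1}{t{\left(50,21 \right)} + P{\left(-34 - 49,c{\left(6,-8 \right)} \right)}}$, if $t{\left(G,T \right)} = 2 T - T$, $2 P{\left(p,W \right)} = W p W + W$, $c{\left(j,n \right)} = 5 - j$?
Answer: $- \frac{1}{21} \approx -0.047619$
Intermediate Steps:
$P{\left(p,W \right)} = \frac{W}{2} + \frac{p W^{2}}{2}$ ($P{\left(p,W \right)} = \frac{W p W + W}{2} = \frac{p W^{2} + W}{2} = \frac{W + p W^{2}}{2} = \frac{W}{2} + \frac{p W^{2}}{2}$)
$t{\left(G,T \right)} = T$
$\frac{1}{t{\left(50,21 \right)} + P{\left(-34 - 49,c{\left(6,-8 \right)} \right)}} = \frac{1}{21 + \frac{\left(5 - 6\right) \left(1 + \left(5 - 6\right) \left(-34 - 49\right)\right)}{2}} = \frac{1}{21 + \frac{1}{2} \left(-1\right) \left(1 - -83\right)} = \frac{1}{21 + \frac{1}{2} \left(-1\right) \left(1 + 83\right)} = \frac{1}{21 + \frac{1}{2} \left(-1\right) 84} = \frac{1}{21 - 42} = \frac{1}{-21} = - \frac{1}{21}$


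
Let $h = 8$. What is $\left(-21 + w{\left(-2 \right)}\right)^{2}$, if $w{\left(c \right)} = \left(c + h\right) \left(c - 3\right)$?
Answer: $2601$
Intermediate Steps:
$w{\left(c \right)} = \left(-3 + c\right) \left(8 + c\right)$ ($w{\left(c \right)} = \left(c + 8\right) \left(c - 3\right) = \left(8 + c\right) \left(-3 + c\right) = \left(-3 + c\right) \left(8 + c\right)$)
$\left(-21 + w{\left(-2 \right)}\right)^{2} = \left(-21 + \left(-24 + \left(-2\right)^{2} + 5 \left(-2\right)\right)\right)^{2} = \left(-21 - 30\right)^{2} = \left(-51\right)^{2} = 2601$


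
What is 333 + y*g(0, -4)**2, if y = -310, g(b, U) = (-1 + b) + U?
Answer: -7417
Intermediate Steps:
g(b, U) = -1 + U + b
333 + y*g(0, -4)**2 = 333 - 310*(-1 - 4 + 0)**2 = 333 - 310*(-5)**2 = 333 - 310*25 = 333 - 7750 = -7417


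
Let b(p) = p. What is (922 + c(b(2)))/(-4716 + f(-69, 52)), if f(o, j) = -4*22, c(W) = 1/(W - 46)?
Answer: -40567/211376 ≈ -0.19192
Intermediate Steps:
c(W) = 1/(-46 + W)
f(o, j) = -88
(922 + c(b(2)))/(-4716 + f(-69, 52)) = (922 + 1/(-46 + 2))/(-4716 - 88) = (922 + 1/(-44))/(-4804) = (922 - 1/44)*(-1/4804) = (40567/44)*(-1/4804) = -40567/211376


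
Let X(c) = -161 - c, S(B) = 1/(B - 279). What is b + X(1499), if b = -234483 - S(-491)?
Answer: -181830109/770 ≈ -2.3614e+5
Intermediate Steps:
S(B) = 1/(-279 + B)
b = -180551909/770 (b = -234483 - 1/(-279 - 491) = -234483 - 1/(-770) = -234483 - 1*(-1/770) = -234483 + 1/770 = -180551909/770 ≈ -2.3448e+5)
b + X(1499) = -180551909/770 + (-161 - 1*1499) = -180551909/770 + (-161 - 1499) = -180551909/770 - 1660 = -181830109/770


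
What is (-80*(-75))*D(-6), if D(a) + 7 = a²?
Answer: 174000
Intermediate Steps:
D(a) = -7 + a²
(-80*(-75))*D(-6) = (-80*(-75))*(-7 + (-6)²) = 6000*(-7 + 36) = 6000*29 = 174000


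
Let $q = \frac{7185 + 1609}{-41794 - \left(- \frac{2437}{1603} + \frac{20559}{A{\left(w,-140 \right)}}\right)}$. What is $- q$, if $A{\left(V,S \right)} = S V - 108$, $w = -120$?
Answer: $\frac{78434495048}{372761956939} \approx 0.21041$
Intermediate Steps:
$A{\left(V,S \right)} = -108 + S V$
$q = - \frac{78434495048}{372761956939}$ ($q = \frac{7185 + 1609}{-41794 - \left(- \frac{2437}{1603} + \frac{20559}{-108 - -16800}\right)} = \frac{8794}{-41794 - \left(- \frac{2437}{1603} + \frac{20559}{-108 + 16800}\right)} = \frac{8794}{-41794 + \left(- \frac{20559}{16692} + \frac{2437}{1603}\right)} = \frac{8794}{-41794 + \left(\left(-20559\right) \frac{1}{16692} + \frac{2437}{1603}\right)} = \frac{8794}{-41794 + \left(- \frac{6853}{5564} + \frac{2437}{1603}\right)} = \frac{8794}{-41794 + \frac{2574109}{8919092}} = \frac{8794}{- \frac{372761956939}{8919092}} = 8794 \left(- \frac{8919092}{372761956939}\right) = - \frac{78434495048}{372761956939} \approx -0.21041$)
$- q = \left(-1\right) \left(- \frac{78434495048}{372761956939}\right) = \frac{78434495048}{372761956939}$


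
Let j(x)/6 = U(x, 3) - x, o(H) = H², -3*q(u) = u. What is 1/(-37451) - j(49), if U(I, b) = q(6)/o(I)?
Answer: 26436883205/89919851 ≈ 294.00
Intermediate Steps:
q(u) = -u/3
U(I, b) = -2/I² (U(I, b) = (-⅓*6)/(I²) = -2/I²)
j(x) = -12/x² - 6*x (j(x) = 6*(-2/x² - x) = 6*(-x - 2/x²) = -12/x² - 6*x)
1/(-37451) - j(49) = 1/(-37451) - (-12/49² - 6*49) = -1/37451 - (-12*1/2401 - 294) = -1/37451 - (-12/2401 - 294) = -1/37451 - 1*(-705906/2401) = -1/37451 + 705906/2401 = 26436883205/89919851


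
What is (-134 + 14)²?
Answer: 14400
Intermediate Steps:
(-134 + 14)² = (-120)² = 14400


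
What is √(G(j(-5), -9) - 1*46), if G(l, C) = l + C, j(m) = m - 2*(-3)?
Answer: 3*I*√6 ≈ 7.3485*I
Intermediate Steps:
j(m) = 6 + m (j(m) = m + 6 = 6 + m)
G(l, C) = C + l
√(G(j(-5), -9) - 1*46) = √((-9 + (6 - 5)) - 1*46) = √((-9 + 1) - 46) = √(-8 - 46) = √(-54) = 3*I*√6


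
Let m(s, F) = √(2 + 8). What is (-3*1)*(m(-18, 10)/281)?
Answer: -3*√10/281 ≈ -0.033761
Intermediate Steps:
m(s, F) = √10
(-3*1)*(m(-18, 10)/281) = (-3*1)*(√10/281) = -3*√10/281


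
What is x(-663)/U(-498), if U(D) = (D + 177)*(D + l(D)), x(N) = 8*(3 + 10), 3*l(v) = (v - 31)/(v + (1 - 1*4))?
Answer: 52104/80032255 ≈ 0.00065104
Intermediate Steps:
l(v) = (-31 + v)/(3*(-3 + v)) (l(v) = ((v - 31)/(v + (1 - 1*4)))/3 = ((-31 + v)/(v + (1 - 4)))/3 = ((-31 + v)/(v - 3))/3 = ((-31 + v)/(-3 + v))/3 = (-31 + v)/(3*(-3 + v)))
x(N) = 104 (x(N) = 8*13 = 104)
U(D) = (177 + D)*(D + (-31 + D)/(3*(-3 + D))) (U(D) = (D + 177)*(D + (-31 + D)/(3*(-3 + D))) = (177 + D)*(D + (-31 + D)/(3*(-3 + D))))
x(-663)/U(-498) = 104/(((-5487 - 1447*(-498) + 3*(-498)³ + 523*(-498)²)/(3*(-3 - 498)))) = 104/(((⅓)*(-5487 + 720606 + 3*(-123505992) + 523*248004)/(-501))) = 104/(((⅓)*(-1/501)*(-5487 + 720606 - 370517976 + 129706092))) = 104/(((⅓)*(-1/501)*(-240096765))) = 104/(80032255/501) = 104*(501/80032255) = 52104/80032255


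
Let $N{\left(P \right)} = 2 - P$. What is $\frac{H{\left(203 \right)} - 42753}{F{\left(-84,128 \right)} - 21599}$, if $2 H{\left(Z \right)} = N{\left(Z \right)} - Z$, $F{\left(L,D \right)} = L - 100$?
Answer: $\frac{42955}{21783} \approx 1.972$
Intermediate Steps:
$F{\left(L,D \right)} = -100 + L$ ($F{\left(L,D \right)} = L - 100 = -100 + L$)
$H{\left(Z \right)} = 1 - Z$ ($H{\left(Z \right)} = \frac{\left(2 - Z\right) - Z}{2} = \frac{2 - 2 Z}{2} = 1 - Z$)
$\frac{H{\left(203 \right)} - 42753}{F{\left(-84,128 \right)} - 21599} = \frac{\left(1 - 203\right) - 42753}{\left(-100 - 84\right) - 21599} = \frac{\left(1 - 203\right) - 42753}{-184 - 21599} = \frac{-202 - 42753}{-21783} = \left(-42955\right) \left(- \frac{1}{21783}\right) = \frac{42955}{21783}$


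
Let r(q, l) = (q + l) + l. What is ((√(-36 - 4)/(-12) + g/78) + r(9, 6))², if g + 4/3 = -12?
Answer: 11870333/27378 - 2437*I*√10/351 ≈ 433.57 - 21.956*I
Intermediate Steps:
g = -40/3 (g = -4/3 - 12 = -40/3 ≈ -13.333)
r(q, l) = q + 2*l (r(q, l) = (l + q) + l = q + 2*l)
((√(-36 - 4)/(-12) + g/78) + r(9, 6))² = ((√(-36 - 4)/(-12) - 40/3/78) + (9 + 2*6))² = ((√(-40)*(-1/12) - 40/3*1/78) + (9 + 12))² = (((2*I*√10)*(-1/12) - 20/117) + 21)² = ((-I*√10/6 - 20/117) + 21)² = ((-20/117 - I*√10/6) + 21)² = (2437/117 - I*√10/6)²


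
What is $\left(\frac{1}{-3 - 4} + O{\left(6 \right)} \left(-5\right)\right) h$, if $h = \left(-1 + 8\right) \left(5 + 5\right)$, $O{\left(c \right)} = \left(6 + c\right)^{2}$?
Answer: $-50410$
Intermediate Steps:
$h = 70$ ($h = 7 \cdot 10 = 70$)
$\left(\frac{1}{-3 - 4} + O{\left(6 \right)} \left(-5\right)\right) h = \left(\frac{1}{-3 - 4} + \left(6 + 6\right)^{2} \left(-5\right)\right) 70 = \left(\frac{1}{-7} + 12^{2} \left(-5\right)\right) 70 = \left(- \frac{1}{7} + 144 \left(-5\right)\right) 70 = \left(- \frac{1}{7} - 720\right) 70 = \left(- \frac{5041}{7}\right) 70 = -50410$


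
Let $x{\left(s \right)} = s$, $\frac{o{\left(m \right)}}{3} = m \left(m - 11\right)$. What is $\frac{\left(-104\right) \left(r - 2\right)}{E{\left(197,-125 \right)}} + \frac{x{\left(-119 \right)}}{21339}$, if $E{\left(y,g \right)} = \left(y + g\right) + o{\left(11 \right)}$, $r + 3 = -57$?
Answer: $\frac{212323}{2371} \approx 89.55$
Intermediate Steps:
$o{\left(m \right)} = 3 m \left(-11 + m\right)$ ($o{\left(m \right)} = 3 m \left(m - 11\right) = 3 m \left(-11 + m\right)$)
$r = -60$ ($r = -3 - 57 = -60$)
$E{\left(y,g \right)} = g + y$ ($E{\left(y,g \right)} = \left(y + g\right) + 3 \cdot 11 \left(-11 + 11\right) = \left(g + y\right) + 3 \cdot 11 \cdot 0 = \left(g + y\right) + 0 = g + y$)
$\frac{\left(-104\right) \left(r - 2\right)}{E{\left(197,-125 \right)}} + \frac{x{\left(-119 \right)}}{21339} = \frac{\left(-104\right) \left(-60 - 2\right)}{-125 + 197} - \frac{119}{21339} = \frac{\left(-104\right) \left(-62\right)}{72} - \frac{119}{21339} = 6448 \cdot \frac{1}{72} - \frac{119}{21339} = \frac{806}{9} - \frac{119}{21339} = \frac{212323}{2371}$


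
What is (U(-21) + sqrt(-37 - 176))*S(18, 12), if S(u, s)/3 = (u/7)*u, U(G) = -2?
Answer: -1944/7 + 972*I*sqrt(213)/7 ≈ -277.71 + 2026.6*I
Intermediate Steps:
S(u, s) = 3*u**2/7 (S(u, s) = 3*((u/7)*u) = 3*(u**2/7) = 3*u**2/7)
(U(-21) + sqrt(-37 - 176))*S(18, 12) = (-2 + sqrt(-37 - 176))*((3/7)*18**2) = (-2 + sqrt(-213))*((3/7)*324) = (-2 + I*sqrt(213))*(972/7) = -1944/7 + 972*I*sqrt(213)/7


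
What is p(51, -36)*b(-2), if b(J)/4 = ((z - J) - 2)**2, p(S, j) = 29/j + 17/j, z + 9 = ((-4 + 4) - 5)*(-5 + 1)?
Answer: -5566/9 ≈ -618.44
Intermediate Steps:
z = 11 (z = -9 + ((-4 + 4) - 5)*(-5 + 1) = -9 + (0 - 5)*(-4) = -9 - 5*(-4) = -9 + 20 = 11)
p(S, j) = 46/j
b(J) = 4*(9 - J)**2 (b(J) = 4*((11 - J) - 2)**2 = 4*(9 - J)**2)
p(51, -36)*b(-2) = (46/(-36))*(4*(-9 - 2)**2) = (46*(-1/36))*(4*(-11)**2) = -46*121/9 = -23/18*484 = -5566/9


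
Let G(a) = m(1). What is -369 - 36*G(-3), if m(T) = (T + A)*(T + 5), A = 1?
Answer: -801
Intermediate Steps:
m(T) = (1 + T)*(5 + T) (m(T) = (T + 1)*(T + 5) = (1 + T)*(5 + T))
G(a) = 12 (G(a) = 5 + 1² + 6*1 = 5 + 1 + 6 = 12)
-369 - 36*G(-3) = -369 - 36*12 = -369 - 432 = -801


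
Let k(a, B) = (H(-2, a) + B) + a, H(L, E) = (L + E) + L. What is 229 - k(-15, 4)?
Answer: 259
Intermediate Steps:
H(L, E) = E + 2*L (H(L, E) = (E + L) + L = E + 2*L)
k(a, B) = -4 + B + 2*a (k(a, B) = ((a + 2*(-2)) + B) + a = ((a - 4) + B) + a = ((-4 + a) + B) + a = (-4 + B + a) + a = -4 + B + 2*a)
229 - k(-15, 4) = 229 - (-4 + 4 + 2*(-15)) = 229 - (-4 + 4 - 30) = 229 - 1*(-30) = 229 + 30 = 259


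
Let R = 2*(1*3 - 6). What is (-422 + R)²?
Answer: 183184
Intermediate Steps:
R = -6 (R = 2*(3 - 6) = 2*(-3) = -6)
(-422 + R)² = (-422 - 6)² = (-428)² = 183184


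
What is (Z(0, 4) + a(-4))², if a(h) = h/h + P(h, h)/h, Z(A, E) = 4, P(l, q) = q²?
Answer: 1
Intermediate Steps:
a(h) = 1 + h (a(h) = h/h + h²/h = 1 + h)
(Z(0, 4) + a(-4))² = (4 + (1 - 4))² = (4 - 3)² = 1² = 1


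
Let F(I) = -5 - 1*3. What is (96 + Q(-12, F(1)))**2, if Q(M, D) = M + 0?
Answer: 7056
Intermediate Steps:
F(I) = -8 (F(I) = -5 - 3 = -8)
Q(M, D) = M
(96 + Q(-12, F(1)))**2 = (96 - 12)**2 = 84**2 = 7056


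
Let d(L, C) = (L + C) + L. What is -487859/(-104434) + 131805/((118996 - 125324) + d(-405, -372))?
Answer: -505055114/39214967 ≈ -12.879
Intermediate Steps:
d(L, C) = C + 2*L (d(L, C) = (C + L) + L = C + 2*L)
-487859/(-104434) + 131805/((118996 - 125324) + d(-405, -372)) = -487859/(-104434) + 131805/((118996 - 125324) + (-372 + 2*(-405))) = -487859*(-1/104434) + 131805/(-6328 + (-372 - 810)) = 487859/104434 + 131805/(-6328 - 1182) = 487859/104434 + 131805/(-7510) = 487859/104434 + 131805*(-1/7510) = 487859/104434 - 26361/1502 = -505055114/39214967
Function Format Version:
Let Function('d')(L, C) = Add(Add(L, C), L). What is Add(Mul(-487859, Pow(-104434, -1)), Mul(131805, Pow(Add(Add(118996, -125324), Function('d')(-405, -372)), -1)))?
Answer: Rational(-505055114, 39214967) ≈ -12.879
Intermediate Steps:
Function('d')(L, C) = Add(C, Mul(2, L)) (Function('d')(L, C) = Add(Add(C, L), L) = Add(C, Mul(2, L)))
Add(Mul(-487859, Pow(-104434, -1)), Mul(131805, Pow(Add(Add(118996, -125324), Function('d')(-405, -372)), -1))) = Add(Mul(-487859, Pow(-104434, -1)), Mul(131805, Pow(Add(Add(118996, -125324), Add(-372, Mul(2, -405))), -1))) = Add(Mul(-487859, Rational(-1, 104434)), Mul(131805, Pow(Add(-6328, Add(-372, -810)), -1))) = Add(Rational(487859, 104434), Mul(131805, Pow(Add(-6328, -1182), -1))) = Add(Rational(487859, 104434), Mul(131805, Pow(-7510, -1))) = Add(Rational(487859, 104434), Mul(131805, Rational(-1, 7510))) = Add(Rational(487859, 104434), Rational(-26361, 1502)) = Rational(-505055114, 39214967)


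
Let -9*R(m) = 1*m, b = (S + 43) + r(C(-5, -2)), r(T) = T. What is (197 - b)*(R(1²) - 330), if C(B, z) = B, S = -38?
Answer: -585287/9 ≈ -65032.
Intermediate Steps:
b = 0 (b = (-38 + 43) - 5 = 5 - 5 = 0)
R(m) = -m/9
(197 - b)*(R(1²) - 330) = (197 - 1*0)*(-⅑*1² - 330) = (197 + 0)*(-⅑*1 - 330) = 197*(-⅑ - 330) = 197*(-2971/9) = -585287/9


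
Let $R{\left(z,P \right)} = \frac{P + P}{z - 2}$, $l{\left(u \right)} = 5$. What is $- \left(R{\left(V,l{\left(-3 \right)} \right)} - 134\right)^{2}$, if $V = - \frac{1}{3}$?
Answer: $- \frac{937024}{49} \approx -19123.0$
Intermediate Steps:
$V = - \frac{1}{3}$ ($V = \left(-1\right) \frac{1}{3} = - \frac{1}{3} \approx -0.33333$)
$R{\left(z,P \right)} = \frac{2 P}{-2 + z}$
$- \left(R{\left(V,l{\left(-3 \right)} \right)} - 134\right)^{2} = - \left(2 \cdot 5 \frac{1}{-2 - \frac{1}{3}} - 134\right)^{2} = - \left(2 \cdot 5 \frac{1}{- \frac{7}{3}} - 134\right)^{2} = - \left(2 \cdot 5 \left(- \frac{3}{7}\right) - 134\right)^{2} = - \left(- \frac{30}{7} - 134\right)^{2} = - \left(- \frac{968}{7}\right)^{2} = \left(-1\right) \frac{937024}{49} = - \frac{937024}{49}$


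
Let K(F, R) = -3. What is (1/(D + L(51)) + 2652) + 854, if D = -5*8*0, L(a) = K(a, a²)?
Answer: 10517/3 ≈ 3505.7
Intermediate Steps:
L(a) = -3
D = 0 (D = -40*0 = 0)
(1/(D + L(51)) + 2652) + 854 = (1/(0 - 3) + 2652) + 854 = (1/(-3) + 2652) + 854 = (-⅓ + 2652) + 854 = 7955/3 + 854 = 10517/3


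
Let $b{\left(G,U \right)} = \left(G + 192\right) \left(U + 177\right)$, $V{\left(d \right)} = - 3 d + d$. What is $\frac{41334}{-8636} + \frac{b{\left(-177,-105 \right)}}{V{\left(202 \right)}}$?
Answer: $- \frac{3253227}{436118} \approx -7.4595$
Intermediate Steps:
$V{\left(d \right)} = - 2 d$
$b{\left(G,U \right)} = \left(177 + U\right) \left(192 + G\right)$ ($b{\left(G,U \right)} = \left(192 + G\right) \left(177 + U\right) = \left(177 + U\right) \left(192 + G\right)$)
$\frac{41334}{-8636} + \frac{b{\left(-177,-105 \right)}}{V{\left(202 \right)}} = \frac{41334}{-8636} + \frac{33984 + 177 \left(-177\right) + 192 \left(-105\right) - -18585}{\left(-2\right) 202} = 41334 \left(- \frac{1}{8636}\right) + \frac{33984 - 31329 - 20160 + 18585}{-404} = - \frac{20667}{4318} + 1080 \left(- \frac{1}{404}\right) = - \frac{20667}{4318} - \frac{270}{101} = - \frac{3253227}{436118}$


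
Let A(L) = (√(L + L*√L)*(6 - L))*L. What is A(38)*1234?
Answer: -1500544*√(38 + 38*√38) ≈ -2.4759e+7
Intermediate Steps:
A(L) = L*√(L + L^(3/2))*(6 - L) (A(L) = (√(L + L^(3/2))*(6 - L))*L = L*√(L + L^(3/2))*(6 - L))
A(38)*1234 = (38*√(38 + 38^(3/2))*(6 - 1*38))*1234 = (38*√(38 + 38*√38)*(6 - 38))*1234 = (38*√(38 + 38*√38)*(-32))*1234 = -1216*√(38 + 38*√38)*1234 = -1500544*√(38 + 38*√38)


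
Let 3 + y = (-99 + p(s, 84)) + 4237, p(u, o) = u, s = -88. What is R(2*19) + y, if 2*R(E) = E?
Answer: 4066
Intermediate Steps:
R(E) = E/2
y = 4047 (y = -3 + ((-99 - 88) + 4237) = -3 + (-187 + 4237) = -3 + 4050 = 4047)
R(2*19) + y = (2*19)/2 + 4047 = (½)*38 + 4047 = 19 + 4047 = 4066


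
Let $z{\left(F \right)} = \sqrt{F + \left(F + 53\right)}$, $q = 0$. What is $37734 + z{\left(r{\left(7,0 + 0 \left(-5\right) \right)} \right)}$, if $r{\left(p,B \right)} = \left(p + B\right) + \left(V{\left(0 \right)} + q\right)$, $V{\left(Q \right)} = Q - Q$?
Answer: $37734 + \sqrt{67} \approx 37742.0$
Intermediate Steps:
$V{\left(Q \right)} = 0$
$r{\left(p,B \right)} = B + p$ ($r{\left(p,B \right)} = \left(p + B\right) + \left(0 + 0\right) = \left(B + p\right) + 0 = B + p$)
$z{\left(F \right)} = \sqrt{53 + 2 F}$ ($z{\left(F \right)} = \sqrt{F + \left(53 + F\right)} = \sqrt{53 + 2 F}$)
$37734 + z{\left(r{\left(7,0 + 0 \left(-5\right) \right)} \right)} = 37734 + \sqrt{53 + 2 \left(\left(0 + 0 \left(-5\right)\right) + 7\right)} = 37734 + \sqrt{53 + 2 \left(\left(0 + 0\right) + 7\right)} = 37734 + \sqrt{53 + 2 \left(0 + 7\right)} = 37734 + \sqrt{53 + 2 \cdot 7} = 37734 + \sqrt{53 + 14} = 37734 + \sqrt{67}$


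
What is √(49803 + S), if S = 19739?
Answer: √69542 ≈ 263.71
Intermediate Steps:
√(49803 + S) = √(49803 + 19739) = √69542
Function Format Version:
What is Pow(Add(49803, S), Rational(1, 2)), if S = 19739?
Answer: Pow(69542, Rational(1, 2)) ≈ 263.71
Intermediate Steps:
Pow(Add(49803, S), Rational(1, 2)) = Pow(Add(49803, 19739), Rational(1, 2)) = Pow(69542, Rational(1, 2))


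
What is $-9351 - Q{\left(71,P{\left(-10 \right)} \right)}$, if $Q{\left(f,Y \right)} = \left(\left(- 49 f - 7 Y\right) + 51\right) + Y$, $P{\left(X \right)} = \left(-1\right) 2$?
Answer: $-5935$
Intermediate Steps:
$P{\left(X \right)} = -2$
$Q{\left(f,Y \right)} = 51 - 49 f - 6 Y$ ($Q{\left(f,Y \right)} = \left(51 - 49 f - 7 Y\right) + Y = 51 - 49 f - 6 Y$)
$-9351 - Q{\left(71,P{\left(-10 \right)} \right)} = -9351 - \left(51 - 3479 - -12\right) = -9351 - \left(51 - 3479 + 12\right) = -9351 - -3416 = -9351 + 3416 = -5935$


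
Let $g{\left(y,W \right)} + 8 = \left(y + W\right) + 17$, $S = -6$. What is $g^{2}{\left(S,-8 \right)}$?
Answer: $25$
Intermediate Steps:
$g{\left(y,W \right)} = 9 + W + y$ ($g{\left(y,W \right)} = -8 + \left(\left(y + W\right) + 17\right) = -8 + \left(\left(W + y\right) + 17\right) = -8 + \left(17 + W + y\right) = 9 + W + y$)
$g^{2}{\left(S,-8 \right)} = \left(9 - 8 - 6\right)^{2} = \left(-5\right)^{2} = 25$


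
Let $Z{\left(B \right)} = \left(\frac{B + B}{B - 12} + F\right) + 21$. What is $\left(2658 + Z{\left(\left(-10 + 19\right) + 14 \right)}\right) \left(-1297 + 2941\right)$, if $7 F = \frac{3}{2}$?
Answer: $\frac{339685746}{77} \approx 4.4115 \cdot 10^{6}$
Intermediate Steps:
$F = \frac{3}{14}$ ($F = \frac{3 \cdot \frac{1}{2}}{7} = \frac{1}{7} \cdot \frac{3}{2} = \frac{3}{14} \approx 0.21429$)
$Z{\left(B \right)} = \frac{297}{14} + \frac{2 B}{-12 + B}$ ($Z{\left(B \right)} = \left(\frac{B + B}{B - 12} + \frac{3}{14}\right) + 21 = \left(\frac{2 B}{-12 + B} + \frac{3}{14}\right) + 21 = \left(\frac{3}{14} + \frac{2 B}{-12 + B}\right) + 21 = \frac{297}{14} + \frac{2 B}{-12 + B}$)
$\left(2658 + Z{\left(\left(-10 + 19\right) + 14 \right)}\right) \left(-1297 + 2941\right) = \left(2658 + \frac{-3564 + 325 \left(\left(-10 + 19\right) + 14\right)}{14 \left(-12 + \left(\left(-10 + 19\right) + 14\right)\right)}\right) \left(-1297 + 2941\right) = \left(2658 + \frac{-3564 + 325 \left(9 + 14\right)}{14 \left(-12 + \left(9 + 14\right)\right)}\right) 1644 = \left(2658 + \frac{-3564 + 325 \cdot 23}{14 \left(-12 + 23\right)}\right) 1644 = \left(2658 + \frac{-3564 + 7475}{14 \cdot 11}\right) 1644 = \left(2658 + \frac{1}{14} \cdot \frac{1}{11} \cdot 3911\right) 1644 = \left(2658 + \frac{3911}{154}\right) 1644 = \frac{413243}{154} \cdot 1644 = \frac{339685746}{77}$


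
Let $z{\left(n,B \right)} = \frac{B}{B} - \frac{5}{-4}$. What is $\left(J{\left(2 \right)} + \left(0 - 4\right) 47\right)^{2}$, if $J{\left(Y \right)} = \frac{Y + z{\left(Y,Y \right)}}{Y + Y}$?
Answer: $\frac{8946081}{256} \approx 34946.0$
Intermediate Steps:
$z{\left(n,B \right)} = \frac{9}{4}$ ($z{\left(n,B \right)} = 1 - - \frac{5}{4} = 1 + \frac{5}{4} = \frac{9}{4}$)
$J{\left(Y \right)} = \frac{\frac{9}{4} + Y}{2 Y}$ ($J{\left(Y \right)} = \frac{Y + \frac{9}{4}}{Y + Y} = \frac{\frac{9}{4} + Y}{2 Y}$)
$\left(J{\left(2 \right)} + \left(0 - 4\right) 47\right)^{2} = \left(\frac{9 + 4 \cdot 2}{8 \cdot 2} + \left(0 - 4\right) 47\right)^{2} = \left(\frac{1}{8} \cdot \frac{1}{2} \left(9 + 8\right) + \left(0 - 4\right) 47\right)^{2} = \left(\frac{1}{8} \cdot \frac{1}{2} \cdot 17 - 188\right)^{2} = \left(\frac{17}{16} - 188\right)^{2} = \left(- \frac{2991}{16}\right)^{2} = \frac{8946081}{256}$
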